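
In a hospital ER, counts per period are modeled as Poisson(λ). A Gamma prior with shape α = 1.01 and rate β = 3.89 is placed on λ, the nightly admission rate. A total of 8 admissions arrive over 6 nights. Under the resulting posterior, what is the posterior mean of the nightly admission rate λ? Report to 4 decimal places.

0.9110

With a Gamma(shape α, rate β) prior, the Poisson likelihood is conjugate: the posterior is Gamma(α + ΣXᵢ, β + n).
Posterior: Gamma(α+S, β+n) = Gamma(1.01+8, 3.89+6) = Gamma(9.01, 9.89).
Posterior mean = α/β = 9.01/9.89 = 0.9110.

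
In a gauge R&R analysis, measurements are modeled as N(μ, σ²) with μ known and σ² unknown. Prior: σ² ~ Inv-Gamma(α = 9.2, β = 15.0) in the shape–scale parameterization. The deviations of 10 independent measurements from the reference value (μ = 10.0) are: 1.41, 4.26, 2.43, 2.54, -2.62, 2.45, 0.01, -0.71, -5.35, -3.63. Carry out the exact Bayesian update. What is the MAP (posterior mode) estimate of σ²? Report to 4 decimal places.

With known mean μ and an Inverse-Gamma(α, β) prior on σ², the Normal likelihood is conjugate: posterior is Inv-Gamma(α + n/2, β + Σ(xᵢ−μ)²/2).
Σ(xᵢ−μ)² = (1.41)² + (4.26)² + (2.43)² + (2.54)² + (-2.62)² + (2.45)² + (0.01)² + (-0.71)² + (-5.35)² + (-3.63)² = 87.6627.
Posterior: Inv-Gamma(9.2 + 10/2, 15.0 + 87.6627/2) = Inv-Gamma(14.20, 58.83135).
Mode = β/(α+1) = 58.83135/15.20 = 3.8705.

3.8705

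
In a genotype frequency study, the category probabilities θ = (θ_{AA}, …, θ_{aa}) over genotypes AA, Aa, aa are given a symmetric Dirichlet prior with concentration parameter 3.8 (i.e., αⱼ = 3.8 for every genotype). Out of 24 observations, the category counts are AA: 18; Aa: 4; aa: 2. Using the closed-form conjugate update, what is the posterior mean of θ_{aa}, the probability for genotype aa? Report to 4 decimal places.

0.1638

The Dirichlet prior is conjugate to the Multinomial likelihood: each posterior αⱼ = prior αⱼ + observed count nⱼ.
Posterior concentration: (21.8, 7.8, 5.8), total = 35.4.
E[θ_{aa}|data] = α_{aa}/Σα = 5.8/35.4 = 0.1638.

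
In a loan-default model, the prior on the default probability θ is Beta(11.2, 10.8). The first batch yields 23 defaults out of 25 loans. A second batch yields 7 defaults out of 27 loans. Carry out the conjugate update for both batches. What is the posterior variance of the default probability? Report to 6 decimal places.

The Beta prior is conjugate to a Binomial/Bernoulli likelihood; the update adds successes to α and failures to β.
After batch 1: Beta(11.2+23, 10.8+2) = Beta(34.2, 12.8).
After batch 2: Beta(34.2+7, 12.8+20) = Beta(41.2, 32.8).
Var = αβ/((α+β)²(α+β+1)) = 41.2·32.8/(74.0²·75.0) = 0.003290.

0.003290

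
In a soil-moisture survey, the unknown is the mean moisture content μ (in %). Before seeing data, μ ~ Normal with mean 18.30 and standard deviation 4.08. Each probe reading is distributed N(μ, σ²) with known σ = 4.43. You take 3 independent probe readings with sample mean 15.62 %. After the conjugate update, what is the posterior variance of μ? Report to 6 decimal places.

4.696157

For Normal data with known variance σ², a Normal(μ₀, σ₀²) prior on μ is conjugate. Posterior precision = 1/σ₀² + n/σ²; posterior mean is the precision-weighted average of μ₀ and x̄.
σ₀² = 4.08² = 16.6464, σ² = 4.43² = 19.6249; σ² + n·σ₀² = 19.6249 + 3·16.6464 = 69.5641.
Posterior precision = 1/σ₀² + n/σ² = 1/16.6464 + 3/19.6249 = (σ² + n·σ₀²)/(σ₀²σ²) = 69.5641/(16.6464·19.6249); posterior variance σₙ² = σ₀²σ²/(σ² + n·σ₀²) = 16.6464·19.6249/69.5641 = 4.696157.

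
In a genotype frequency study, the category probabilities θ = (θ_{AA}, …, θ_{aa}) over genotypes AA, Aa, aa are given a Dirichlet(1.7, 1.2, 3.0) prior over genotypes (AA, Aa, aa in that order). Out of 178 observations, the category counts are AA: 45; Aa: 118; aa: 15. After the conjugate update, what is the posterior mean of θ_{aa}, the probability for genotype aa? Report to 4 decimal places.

The Dirichlet prior is conjugate to the Multinomial likelihood: each posterior αⱼ = prior αⱼ + observed count nⱼ.
Posterior concentration: (46.7, 119.2, 18.0), total = 183.9.
E[θ_{aa}|data] = α_{aa}/Σα = 18.0/183.9 = 0.0979.

0.0979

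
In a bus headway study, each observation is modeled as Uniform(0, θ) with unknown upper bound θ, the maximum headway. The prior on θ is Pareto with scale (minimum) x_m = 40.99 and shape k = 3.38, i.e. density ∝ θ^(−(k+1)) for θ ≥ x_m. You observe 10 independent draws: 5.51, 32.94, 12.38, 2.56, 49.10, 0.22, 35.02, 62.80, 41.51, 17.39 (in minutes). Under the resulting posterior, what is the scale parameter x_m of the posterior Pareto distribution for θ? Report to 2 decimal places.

62.80

A Pareto(scale x_m, shape k) prior on the upper bound θ of Uniform(0, θ) is conjugate: posterior is Pareto(max(x_m, max xᵢ), k + n).
Sample maximum = 62.80; prior scale x_m = 40.99 → posterior scale = max = 62.80.
Posterior shape = 3.38 + 10 = 13.38.
Posterior scale x_m = 62.80.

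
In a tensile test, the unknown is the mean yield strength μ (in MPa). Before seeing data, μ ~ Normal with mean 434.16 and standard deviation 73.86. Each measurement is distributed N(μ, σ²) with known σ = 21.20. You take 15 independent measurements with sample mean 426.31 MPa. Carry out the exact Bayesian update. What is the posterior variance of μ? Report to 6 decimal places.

29.798999

For Normal data with known variance σ², a Normal(μ₀, σ₀²) prior on μ is conjugate. Posterior precision = 1/σ₀² + n/σ²; posterior mean is the precision-weighted average of μ₀ and x̄.
σ₀² = 73.86² = 5455.2996, σ² = 21.20² = 449.44; σ² + n·σ₀² = 449.44 + 15·5455.2996 = 82278.934.
Posterior precision = 1/σ₀² + n/σ² = 1/5455.2996 + 15/449.44 = (σ² + n·σ₀²)/(σ₀²σ²) = 82278.934/(5455.2996·449.44); posterior variance σₙ² = σ₀²σ²/(σ² + n·σ₀²) = 5455.2996·449.44/82278.934 = 29.798999.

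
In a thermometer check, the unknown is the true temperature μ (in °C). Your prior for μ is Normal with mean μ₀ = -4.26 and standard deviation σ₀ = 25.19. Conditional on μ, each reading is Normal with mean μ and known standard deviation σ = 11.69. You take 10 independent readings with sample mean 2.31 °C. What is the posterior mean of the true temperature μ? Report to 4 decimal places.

2.1715

For Normal data with known variance σ², a Normal(μ₀, σ₀²) prior on μ is conjugate. Posterior precision = 1/σ₀² + n/σ²; posterior mean is the precision-weighted average of μ₀ and x̄.
n·x̄ = 10·2.31 = 23.1.
σ₀² = 25.19² = 634.5361, σ² = 11.69² = 136.6561; σ² + n·σ₀² = 136.6561 + 10·634.5361 = 6482.0171.
Posterior mean = (μ₀/σ₀² + n·x̄/σ²)/(1/σ₀² + n/σ²) = (σ²·μ₀ + σ₀²·n·x̄)/(σ² + n·σ₀²) = (136.6561·(-4.26) + 634.5361·23.1)/6482.0171 = 14075.628924/6482.0171 = 2.1715.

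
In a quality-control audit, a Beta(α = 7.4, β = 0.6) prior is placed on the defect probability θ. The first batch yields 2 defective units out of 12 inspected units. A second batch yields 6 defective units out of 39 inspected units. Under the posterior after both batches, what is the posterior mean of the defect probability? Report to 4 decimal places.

The Beta prior is conjugate to a Binomial/Bernoulli likelihood; the update adds successes to α and failures to β.
After batch 1: Beta(7.4+2, 0.6+10) = Beta(9.4, 10.6).
After batch 2: Beta(9.4+6, 10.6+33) = Beta(15.4, 43.6).
Posterior mean = α/(α+β) = 15.4/59.0 = 0.2610.

0.2610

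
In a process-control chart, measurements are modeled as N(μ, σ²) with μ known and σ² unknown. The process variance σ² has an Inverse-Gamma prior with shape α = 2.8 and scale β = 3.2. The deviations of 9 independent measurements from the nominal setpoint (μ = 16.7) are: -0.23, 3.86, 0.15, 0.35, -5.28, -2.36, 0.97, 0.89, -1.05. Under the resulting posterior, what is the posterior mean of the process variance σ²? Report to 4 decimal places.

4.5858

With known mean μ and an Inverse-Gamma(α, β) prior on σ², the Normal likelihood is conjugate: posterior is Inv-Gamma(α + n/2, β + Σ(xᵢ−μ)²/2).
Σ(xᵢ−μ)² = (-0.23)² + (3.86)² + (0.15)² + (0.35)² + (-5.28)² + (-2.36)² + (0.97)² + (0.89)² + (-1.05)² = 51.3810.
Posterior: Inv-Gamma(2.8 + 9/2, 3.2 + 51.3810/2) = Inv-Gamma(7.30, 28.89050).
E[σ²|data] = β/(α−1) = 28.89050/6.30 = 4.5858.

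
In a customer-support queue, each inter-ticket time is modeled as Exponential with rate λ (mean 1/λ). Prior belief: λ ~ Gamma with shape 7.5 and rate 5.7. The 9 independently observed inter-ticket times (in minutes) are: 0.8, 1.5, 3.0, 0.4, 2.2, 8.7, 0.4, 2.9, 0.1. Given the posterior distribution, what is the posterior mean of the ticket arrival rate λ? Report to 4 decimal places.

With a Gamma(shape α, rate β) prior on the exponential rate λ, the posterior after n observations with total T = Σxᵢ is Gamma(α+n, β+T).
Sum of observations T = 20.0 minutes; n = 9.
Posterior: Gamma(7.5+9, 5.7+20.0) = Gamma(16.5, 25.7).
Posterior mean of λ = α/β = 16.5/25.7 = 0.6420.

0.6420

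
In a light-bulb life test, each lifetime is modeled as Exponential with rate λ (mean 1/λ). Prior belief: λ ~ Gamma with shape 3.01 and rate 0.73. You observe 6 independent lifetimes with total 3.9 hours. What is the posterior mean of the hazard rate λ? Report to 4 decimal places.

1.9460

With a Gamma(shape α, rate β) prior on the exponential rate λ, the posterior after n observations with total T = Σxᵢ is Gamma(α+n, β+T).
Posterior: Gamma(3.01+6, 0.73+3.9) = Gamma(9.01, 4.63).
Posterior mean of λ = α/β = 9.01/4.63 = 1.9460.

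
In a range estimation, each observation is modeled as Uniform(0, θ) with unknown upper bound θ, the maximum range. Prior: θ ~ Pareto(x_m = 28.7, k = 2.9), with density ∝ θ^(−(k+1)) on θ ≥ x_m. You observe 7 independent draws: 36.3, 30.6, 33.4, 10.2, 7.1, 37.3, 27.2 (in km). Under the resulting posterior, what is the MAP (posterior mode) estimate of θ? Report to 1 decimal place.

A Pareto(scale x_m, shape k) prior on the upper bound θ of Uniform(0, θ) is conjugate: posterior is Pareto(max(x_m, max xᵢ), k + n).
Sample maximum = 37.3; prior scale x_m = 28.7 → posterior scale = max = 37.3.
Posterior shape = 2.9 + 7 = 9.9.
The Pareto density is decreasing on [x_m, ∞), so the mode is x_m = 37.3.

37.3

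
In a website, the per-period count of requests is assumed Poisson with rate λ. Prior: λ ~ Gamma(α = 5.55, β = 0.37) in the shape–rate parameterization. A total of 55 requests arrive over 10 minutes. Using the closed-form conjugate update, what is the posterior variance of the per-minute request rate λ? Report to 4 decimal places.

0.5631

With a Gamma(shape α, rate β) prior, the Poisson likelihood is conjugate: the posterior is Gamma(α + ΣXᵢ, β + n).
Posterior: Gamma(α+S, β+n) = Gamma(5.55+55, 0.37+10) = Gamma(60.55, 10.37).
Var = α/β² = 60.55/10.37² = 0.5631.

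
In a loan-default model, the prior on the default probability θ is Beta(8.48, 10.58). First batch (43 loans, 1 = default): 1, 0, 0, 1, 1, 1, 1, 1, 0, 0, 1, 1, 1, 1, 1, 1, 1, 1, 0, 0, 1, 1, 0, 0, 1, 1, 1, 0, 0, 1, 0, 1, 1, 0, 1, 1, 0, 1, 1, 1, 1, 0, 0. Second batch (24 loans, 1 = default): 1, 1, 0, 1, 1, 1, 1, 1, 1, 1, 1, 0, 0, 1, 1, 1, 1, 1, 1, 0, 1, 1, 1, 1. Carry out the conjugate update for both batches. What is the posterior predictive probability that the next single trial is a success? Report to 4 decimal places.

The Beta prior is conjugate to a Binomial/Bernoulli likelihood; the update adds successes to α and failures to β.
After batch 1: Beta(8.48+28, 10.58+15) = Beta(36.48, 25.58).
After batch 2: Beta(36.48+20, 25.58+4) = Beta(56.48, 29.58).
For a single future Bernoulli trial, P(success | data) = α/(α+β) = 0.6563.

0.6563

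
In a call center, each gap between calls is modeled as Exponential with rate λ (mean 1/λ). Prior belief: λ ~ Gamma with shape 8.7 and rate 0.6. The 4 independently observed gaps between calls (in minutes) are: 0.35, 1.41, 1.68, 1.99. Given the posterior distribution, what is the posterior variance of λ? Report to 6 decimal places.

0.349276

With a Gamma(shape α, rate β) prior on the exponential rate λ, the posterior after n observations with total T = Σxᵢ is Gamma(α+n, β+T).
Sum of observations T = 5.43 minutes; n = 4.
Posterior: Gamma(8.7+4, 0.6+5.43) = Gamma(12.7, 6.03).
Var = α/β² = 0.349276.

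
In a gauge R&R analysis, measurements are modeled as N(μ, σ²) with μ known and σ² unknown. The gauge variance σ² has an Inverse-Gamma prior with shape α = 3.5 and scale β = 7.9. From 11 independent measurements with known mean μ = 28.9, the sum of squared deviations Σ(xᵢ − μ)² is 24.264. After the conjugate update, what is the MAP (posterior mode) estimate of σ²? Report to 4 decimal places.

With known mean μ and an Inverse-Gamma(α, β) prior on σ², the Normal likelihood is conjugate: posterior is Inv-Gamma(α + n/2, β + Σ(xᵢ−μ)²/2).
Posterior: Inv-Gamma(3.5 + 11/2, 7.9 + 24.264/2) = Inv-Gamma(9.00, 20.0320).
Mode = β/(α+1) = 20.0320/10.00 = 2.0032.

2.0032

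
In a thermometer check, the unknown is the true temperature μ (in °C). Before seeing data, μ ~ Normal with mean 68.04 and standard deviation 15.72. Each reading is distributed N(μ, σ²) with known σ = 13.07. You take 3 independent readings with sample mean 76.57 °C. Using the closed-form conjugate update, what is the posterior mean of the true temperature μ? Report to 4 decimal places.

For Normal data with known variance σ², a Normal(μ₀, σ₀²) prior on μ is conjugate. Posterior precision = 1/σ₀² + n/σ²; posterior mean is the precision-weighted average of μ₀ and x̄.
n·x̄ = 3·76.57 = 229.71.
σ₀² = 15.72² = 247.1184, σ² = 13.07² = 170.8249; σ² + n·σ₀² = 170.8249 + 3·247.1184 = 912.1801.
Posterior mean = (μ₀/σ₀² + n·x̄/σ²)/(1/σ₀² + n/σ²) = (σ²·μ₀ + σ₀²·n·x̄)/(σ² + n·σ₀²) = (170.8249·68.04 + 247.1184·229.71)/912.1801 = 68388.49386/912.1801 = 74.9726.

74.9726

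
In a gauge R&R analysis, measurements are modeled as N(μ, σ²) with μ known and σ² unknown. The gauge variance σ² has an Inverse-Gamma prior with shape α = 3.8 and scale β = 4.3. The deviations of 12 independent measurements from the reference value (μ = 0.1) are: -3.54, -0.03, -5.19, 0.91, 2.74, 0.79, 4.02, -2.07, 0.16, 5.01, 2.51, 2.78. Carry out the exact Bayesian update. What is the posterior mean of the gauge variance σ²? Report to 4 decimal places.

6.6266

With known mean μ and an Inverse-Gamma(α, β) prior on σ², the Normal likelihood is conjugate: posterior is Inv-Gamma(α + n/2, β + Σ(xᵢ−μ)²/2).
Σ(xᵢ−μ)² = (-3.54)² + (-0.03)² + (-5.19)² + (0.91)² + (2.74)² + (0.79)² + (4.02)² + (-2.07)² + (0.16)² + (5.01)² + (2.51)² + (2.78)² = 108.0279.
Posterior: Inv-Gamma(3.8 + 12/2, 4.3 + 108.0279/2) = Inv-Gamma(9.80, 58.31395).
E[σ²|data] = β/(α−1) = 58.31395/8.80 = 6.6266.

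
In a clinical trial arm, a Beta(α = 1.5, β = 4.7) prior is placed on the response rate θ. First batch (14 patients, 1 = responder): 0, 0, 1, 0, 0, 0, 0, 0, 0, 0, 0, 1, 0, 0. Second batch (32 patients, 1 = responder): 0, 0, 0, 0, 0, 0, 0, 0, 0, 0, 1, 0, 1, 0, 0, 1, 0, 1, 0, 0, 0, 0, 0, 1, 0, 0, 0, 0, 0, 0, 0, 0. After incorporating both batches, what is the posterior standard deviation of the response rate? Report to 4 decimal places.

The Beta prior is conjugate to a Binomial/Bernoulli likelihood; the update adds successes to α and failures to β.
After batch 1: Beta(1.5+2, 4.7+12) = Beta(3.5, 16.7).
After batch 2: Beta(3.5+5, 16.7+27) = Beta(8.5, 43.7).
Var = αβ/((α+β)²(α+β+1)) = 8.5·43.7/(52.2²·53.2) = 0.00256240; SD = √0.00256240 = 0.0506.

0.0506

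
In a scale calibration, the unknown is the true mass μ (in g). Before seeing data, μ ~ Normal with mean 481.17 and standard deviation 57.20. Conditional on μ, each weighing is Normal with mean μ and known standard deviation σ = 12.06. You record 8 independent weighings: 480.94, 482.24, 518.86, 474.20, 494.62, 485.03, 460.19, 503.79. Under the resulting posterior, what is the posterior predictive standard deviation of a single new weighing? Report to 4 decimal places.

For Normal data with known variance σ², a Normal(μ₀, σ₀²) prior on μ is conjugate. Posterior precision = 1/σ₀² + n/σ²; posterior mean is the precision-weighted average of μ₀ and x̄.
σ₀² = 57.20² = 3271.84, σ² = 12.06² = 145.4436; σ² + n·σ₀² = 145.4436 + 8·3271.84 = 26320.1636.
Posterior precision = 1/σ₀² + n/σ² = 1/3271.84 + 8/145.4436 = (σ² + n·σ₀²)/(σ₀²σ²) = 26320.1636/(3271.84·145.4436); posterior variance σₙ² = σ₀²σ²/(σ² + n·σ₀²) = 3271.84·145.4436/26320.1636 = 18.079986.
Predictive variance for one new observation = σₙ² + σ² = 3271.84·145.4436/26320.1636 + 145.4436 = σ²·(σ₀² + 26320.1636)/26320.1636 = 145.4436·29592.0036/26320.1636 = 163.523586; SD = √(145.4436·29592.0036/26320.1636) = 12.7876.

12.7876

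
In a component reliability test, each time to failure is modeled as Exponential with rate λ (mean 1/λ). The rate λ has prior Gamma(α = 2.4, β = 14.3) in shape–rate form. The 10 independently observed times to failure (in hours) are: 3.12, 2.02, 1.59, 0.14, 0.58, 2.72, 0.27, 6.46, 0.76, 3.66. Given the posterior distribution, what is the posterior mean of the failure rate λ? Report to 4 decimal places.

0.3481

With a Gamma(shape α, rate β) prior on the exponential rate λ, the posterior after n observations with total T = Σxᵢ is Gamma(α+n, β+T).
Sum of observations T = 21.32 hours; n = 10.
Posterior: Gamma(2.4+10, 14.3+21.32) = Gamma(12.4, 35.62).
Posterior mean of λ = α/β = 12.4/35.62 = 0.3481.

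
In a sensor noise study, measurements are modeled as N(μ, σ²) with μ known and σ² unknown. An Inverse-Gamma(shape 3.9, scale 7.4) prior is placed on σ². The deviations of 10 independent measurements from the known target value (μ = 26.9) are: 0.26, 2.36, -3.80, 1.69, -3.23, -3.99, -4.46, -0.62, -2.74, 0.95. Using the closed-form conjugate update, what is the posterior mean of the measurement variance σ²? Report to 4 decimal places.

With known mean μ and an Inverse-Gamma(α, β) prior on σ², the Normal likelihood is conjugate: posterior is Inv-Gamma(α + n/2, β + Σ(xᵢ−μ)²/2).
Σ(xᵢ−μ)² = (0.26)² + (2.36)² + (-3.80)² + (1.69)² + (-3.23)² + (-3.99)² + (-4.46)² + (-0.62)² + (-2.74)² + (0.95)² = 77.9724.
Posterior: Inv-Gamma(3.9 + 10/2, 7.4 + 77.9724/2) = Inv-Gamma(8.90, 46.38620).
E[σ²|data] = β/(α−1) = 46.38620/7.90 = 5.8717.

5.8717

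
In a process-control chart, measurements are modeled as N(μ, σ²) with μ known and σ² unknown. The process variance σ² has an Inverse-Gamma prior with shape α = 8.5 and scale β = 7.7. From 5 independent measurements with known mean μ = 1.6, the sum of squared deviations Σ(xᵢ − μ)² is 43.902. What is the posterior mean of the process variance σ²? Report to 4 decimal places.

2.9651

With known mean μ and an Inverse-Gamma(α, β) prior on σ², the Normal likelihood is conjugate: posterior is Inv-Gamma(α + n/2, β + Σ(xᵢ−μ)²/2).
Posterior: Inv-Gamma(8.5 + 5/2, 7.7 + 43.902/2) = Inv-Gamma(11.00, 29.6510).
E[σ²|data] = β/(α−1) = 29.6510/10.00 = 2.9651.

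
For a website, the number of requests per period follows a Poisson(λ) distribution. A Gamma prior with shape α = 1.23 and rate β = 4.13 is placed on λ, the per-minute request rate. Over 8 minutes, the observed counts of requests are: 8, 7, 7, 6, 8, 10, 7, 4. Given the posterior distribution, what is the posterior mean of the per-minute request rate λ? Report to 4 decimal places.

4.8005

With a Gamma(shape α, rate β) prior, the Poisson likelihood is conjugate: the posterior is Gamma(α + ΣXᵢ, β + n).
Sum of counts S = 57 over n = 8 minutes.
Posterior: Gamma(α+S, β+n) = Gamma(1.23+57, 4.13+8) = Gamma(58.23, 12.13).
Posterior mean = α/β = 58.23/12.13 = 4.8005.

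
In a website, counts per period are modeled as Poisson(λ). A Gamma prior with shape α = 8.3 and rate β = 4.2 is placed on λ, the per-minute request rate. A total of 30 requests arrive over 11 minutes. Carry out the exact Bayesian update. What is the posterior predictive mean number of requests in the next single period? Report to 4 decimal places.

With a Gamma(shape α, rate β) prior, the Poisson likelihood is conjugate: the posterior is Gamma(α + ΣXᵢ, β + n).
Posterior: Gamma(α+S, β+n) = Gamma(8.3+30, 4.2+11) = Gamma(38.3, 15.2).
The predictive distribution for one future period is NegBinom with mean α/β = 2.5197.

2.5197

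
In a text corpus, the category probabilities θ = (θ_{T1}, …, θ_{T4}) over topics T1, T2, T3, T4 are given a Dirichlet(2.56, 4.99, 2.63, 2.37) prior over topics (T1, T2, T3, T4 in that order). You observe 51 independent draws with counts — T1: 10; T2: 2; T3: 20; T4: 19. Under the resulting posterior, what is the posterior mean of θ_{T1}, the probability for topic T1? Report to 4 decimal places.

0.1976

The Dirichlet prior is conjugate to the Multinomial likelihood: each posterior αⱼ = prior αⱼ + observed count nⱼ.
Posterior concentration: (12.56, 6.99, 22.63, 21.37), total = 63.55.
E[θ_{T1}|data] = α_{T1}/Σα = 12.56/63.55 = 0.1976.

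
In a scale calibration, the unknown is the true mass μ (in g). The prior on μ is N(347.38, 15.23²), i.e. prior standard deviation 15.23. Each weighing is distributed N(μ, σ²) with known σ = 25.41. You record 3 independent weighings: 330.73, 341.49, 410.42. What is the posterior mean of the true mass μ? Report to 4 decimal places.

354.3825

For Normal data with known variance σ², a Normal(μ₀, σ₀²) prior on μ is conjugate. Posterior precision = 1/σ₀² + n/σ²; posterior mean is the precision-weighted average of μ₀ and x̄.
Σxᵢ = 330.73 + 341.49 + 410.42 = 1082.64, so n·x̄ = 1082.64.
σ₀² = 15.23² = 231.9529, σ² = 25.41² = 645.6681; σ² + n·σ₀² = 645.6681 + 3·231.9529 = 1341.5268.
Posterior mean = (μ₀/σ₀² + n·x̄/σ²)/(1/σ₀² + n/σ²) = (σ²·μ₀ + σ₀²·n·x̄)/(σ² + n·σ₀²) = (645.6681·347.38 + 231.9529·1082.64)/1341.5268 = 475413.672234/1341.5268 = 354.3825.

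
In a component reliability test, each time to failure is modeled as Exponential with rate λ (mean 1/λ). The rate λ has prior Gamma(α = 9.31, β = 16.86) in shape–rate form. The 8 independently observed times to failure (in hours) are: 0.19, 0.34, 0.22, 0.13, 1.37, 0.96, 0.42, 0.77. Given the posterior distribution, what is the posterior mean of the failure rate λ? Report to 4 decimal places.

0.8142

With a Gamma(shape α, rate β) prior on the exponential rate λ, the posterior after n observations with total T = Σxᵢ is Gamma(α+n, β+T).
Sum of observations T = 4.40 hours; n = 8.
Posterior: Gamma(9.31+8, 16.86+4.40) = Gamma(17.31, 21.26).
Posterior mean of λ = α/β = 17.31/21.26 = 0.8142.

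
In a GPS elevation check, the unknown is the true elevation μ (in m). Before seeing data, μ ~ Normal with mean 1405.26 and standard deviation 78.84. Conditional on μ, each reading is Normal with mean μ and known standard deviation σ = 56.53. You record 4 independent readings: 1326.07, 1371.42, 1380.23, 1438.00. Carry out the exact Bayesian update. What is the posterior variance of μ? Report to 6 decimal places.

707.921078

For Normal data with known variance σ², a Normal(μ₀, σ₀²) prior on μ is conjugate. Posterior precision = 1/σ₀² + n/σ²; posterior mean is the precision-weighted average of μ₀ and x̄.
σ₀² = 78.84² = 6215.7456, σ² = 56.53² = 3195.6409; σ² + n·σ₀² = 3195.6409 + 4·6215.7456 = 28058.6233.
Posterior precision = 1/σ₀² + n/σ² = 1/6215.7456 + 4/3195.6409 = (σ² + n·σ₀²)/(σ₀²σ²) = 28058.6233/(6215.7456·3195.6409); posterior variance σₙ² = σ₀²σ²/(σ² + n·σ₀²) = 6215.7456·3195.6409/28058.6233 = 707.921078.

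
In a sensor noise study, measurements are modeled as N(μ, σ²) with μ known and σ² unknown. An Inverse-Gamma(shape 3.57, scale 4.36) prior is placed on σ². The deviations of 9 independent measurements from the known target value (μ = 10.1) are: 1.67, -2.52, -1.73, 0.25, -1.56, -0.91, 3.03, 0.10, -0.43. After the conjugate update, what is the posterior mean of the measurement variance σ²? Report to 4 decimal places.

2.3729

With known mean μ and an Inverse-Gamma(α, β) prior on σ², the Normal likelihood is conjugate: posterior is Inv-Gamma(α + n/2, β + Σ(xᵢ−μ)²/2).
Σ(xᵢ−μ)² = (1.67)² + (-2.52)² + (-1.73)² + (0.25)² + (-1.56)² + (-0.91)² + (3.03)² + (0.10)² + (-0.43)² = 24.8322.
Posterior: Inv-Gamma(3.57 + 9/2, 4.36 + 24.8322/2) = Inv-Gamma(8.07, 16.77610).
E[σ²|data] = β/(α−1) = 16.77610/7.07 = 2.3729.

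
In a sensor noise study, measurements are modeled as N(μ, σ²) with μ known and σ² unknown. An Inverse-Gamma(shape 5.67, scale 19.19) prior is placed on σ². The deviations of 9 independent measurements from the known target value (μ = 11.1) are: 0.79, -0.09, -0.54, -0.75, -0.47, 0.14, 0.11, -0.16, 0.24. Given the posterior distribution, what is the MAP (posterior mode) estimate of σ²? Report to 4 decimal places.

1.7996

With known mean μ and an Inverse-Gamma(α, β) prior on σ², the Normal likelihood is conjugate: posterior is Inv-Gamma(α + n/2, β + Σ(xᵢ−μ)²/2).
Σ(xᵢ−μ)² = (0.79)² + (-0.09)² + (-0.54)² + (-0.75)² + (-0.47)² + (0.14)² + (0.11)² + (-0.16)² + (0.24)² = 1.8221.
Posterior: Inv-Gamma(5.67 + 9/2, 19.19 + 1.8221/2) = Inv-Gamma(10.17, 20.10105).
Mode = β/(α+1) = 20.10105/11.17 = 1.7996.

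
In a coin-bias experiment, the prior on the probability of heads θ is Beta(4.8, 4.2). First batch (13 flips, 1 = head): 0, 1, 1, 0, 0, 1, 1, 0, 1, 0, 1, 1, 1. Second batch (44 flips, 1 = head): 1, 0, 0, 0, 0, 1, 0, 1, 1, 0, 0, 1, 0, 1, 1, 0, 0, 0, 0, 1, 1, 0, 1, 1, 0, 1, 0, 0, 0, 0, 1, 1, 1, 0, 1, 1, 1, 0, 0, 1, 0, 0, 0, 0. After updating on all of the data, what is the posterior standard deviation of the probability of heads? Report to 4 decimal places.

0.0610

The Beta prior is conjugate to a Binomial/Bernoulli likelihood; the update adds successes to α and failures to β.
After batch 1: Beta(4.8+8, 4.2+5) = Beta(12.8, 9.2).
After batch 2: Beta(12.8+19, 9.2+25) = Beta(31.8, 34.2).
Var = αβ/((α+β)²(α+β+1)) = 31.8·34.2/(66.0²·67.0) = 0.00372641; SD = √0.00372641 = 0.0610.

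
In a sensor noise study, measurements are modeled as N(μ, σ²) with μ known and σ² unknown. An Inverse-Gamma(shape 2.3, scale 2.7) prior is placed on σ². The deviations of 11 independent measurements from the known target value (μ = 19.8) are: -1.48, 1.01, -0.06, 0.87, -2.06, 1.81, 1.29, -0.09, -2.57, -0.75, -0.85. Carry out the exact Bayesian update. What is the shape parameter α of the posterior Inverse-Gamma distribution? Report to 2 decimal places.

With known mean μ and an Inverse-Gamma(α, β) prior on σ², the Normal likelihood is conjugate: posterior is Inv-Gamma(α + n/2, β + Σ(xᵢ−μ)²/2).
Σ(xᵢ−μ)² = (-1.48)² + (1.01)² + (-0.06)² + (0.87)² + (-2.06)² + (1.81)² + (1.29)² + (-0.09)² + (-2.57)² + (-0.75)² + (-0.85)² = 21.0528.
Posterior: Inv-Gamma(2.3 + 11/2, 2.7 + 21.0528/2) = Inv-Gamma(7.80, 13.22640).
Posterior α = 7.80.

7.80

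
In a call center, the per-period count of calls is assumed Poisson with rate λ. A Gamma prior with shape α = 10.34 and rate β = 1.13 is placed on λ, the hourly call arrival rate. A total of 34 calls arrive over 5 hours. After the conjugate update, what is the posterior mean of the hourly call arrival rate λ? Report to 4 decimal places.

With a Gamma(shape α, rate β) prior, the Poisson likelihood is conjugate: the posterior is Gamma(α + ΣXᵢ, β + n).
Posterior: Gamma(α+S, β+n) = Gamma(10.34+34, 1.13+5) = Gamma(44.34, 6.13).
Posterior mean = α/β = 44.34/6.13 = 7.2333.

7.2333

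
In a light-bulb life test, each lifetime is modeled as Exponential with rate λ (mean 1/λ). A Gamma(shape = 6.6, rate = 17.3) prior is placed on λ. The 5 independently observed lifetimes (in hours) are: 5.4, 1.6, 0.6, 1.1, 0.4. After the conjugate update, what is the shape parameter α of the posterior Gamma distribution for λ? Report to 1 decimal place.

11.6

With a Gamma(shape α, rate β) prior on the exponential rate λ, the posterior after n observations with total T = Σxᵢ is Gamma(α+n, β+T).
Sum of observations T = 9.1 hours; n = 5.
Posterior: Gamma(6.6+5, 17.3+9.1) = Gamma(11.6, 26.4).
Posterior α = 11.6.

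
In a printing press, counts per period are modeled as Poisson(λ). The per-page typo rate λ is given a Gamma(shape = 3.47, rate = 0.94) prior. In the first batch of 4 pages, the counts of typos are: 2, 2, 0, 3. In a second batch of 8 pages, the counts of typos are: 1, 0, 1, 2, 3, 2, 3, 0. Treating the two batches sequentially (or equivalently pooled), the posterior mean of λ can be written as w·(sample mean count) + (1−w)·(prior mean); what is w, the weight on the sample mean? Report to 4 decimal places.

With a Gamma(shape α, rate β) prior, the Poisson likelihood is conjugate: the posterior is Gamma(α + ΣXᵢ, β + n).
Total number of pages: n = 4 + 8 = 12.
Posterior mean = (α₀+S)/(β₀+n) = [n/(β₀+n)]·(S/n) + [β₀/(β₀+n)]·(α₀/β₀), so only n and β₀ enter the weight.
Weight on data w = n/(β₀+n) = 12/(0.94+12) = 12/12.94 = 0.9274.

0.9274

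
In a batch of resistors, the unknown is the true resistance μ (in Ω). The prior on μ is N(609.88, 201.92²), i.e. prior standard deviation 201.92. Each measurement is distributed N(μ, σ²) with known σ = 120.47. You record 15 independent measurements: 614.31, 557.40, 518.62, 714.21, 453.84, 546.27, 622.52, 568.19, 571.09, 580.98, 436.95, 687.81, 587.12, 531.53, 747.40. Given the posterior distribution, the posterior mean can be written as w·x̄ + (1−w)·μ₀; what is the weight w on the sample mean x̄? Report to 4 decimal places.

0.9768

For Normal data with known variance σ², a Normal(μ₀, σ₀²) prior on μ is conjugate. Posterior precision = 1/σ₀² + n/σ²; posterior mean is the precision-weighted average of μ₀ and x̄.
σ₀² = 201.92² = 40771.6864, σ² = 120.47² = 14513.0209. Prior precision 1/σ₀² = 1/40771.6864; data precision n/σ² = 15/14513.0209.
w = (n/σ²)/(1/σ₀² + n/σ²) = n·σ₀²/(σ² + n·σ₀²) = 15·40771.6864/(14513.0209 + 15·40771.6864) = 611575.296/626088.3169 = 0.9768.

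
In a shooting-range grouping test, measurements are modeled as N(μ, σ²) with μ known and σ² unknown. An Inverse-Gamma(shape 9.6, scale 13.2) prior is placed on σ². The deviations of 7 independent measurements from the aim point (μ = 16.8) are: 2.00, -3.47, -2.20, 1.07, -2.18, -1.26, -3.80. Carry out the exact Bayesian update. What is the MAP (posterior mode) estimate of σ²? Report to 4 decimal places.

2.4541

With known mean μ and an Inverse-Gamma(α, β) prior on σ², the Normal likelihood is conjugate: posterior is Inv-Gamma(α + n/2, β + Σ(xᵢ−μ)²/2).
Σ(xᵢ−μ)² = (2.00)² + (-3.47)² + (-2.20)² + (1.07)² + (-2.18)² + (-1.26)² + (-3.80)² = 42.8058.
Posterior: Inv-Gamma(9.6 + 7/2, 13.2 + 42.8058/2) = Inv-Gamma(13.10, 34.60290).
Mode = β/(α+1) = 34.60290/14.10 = 2.4541.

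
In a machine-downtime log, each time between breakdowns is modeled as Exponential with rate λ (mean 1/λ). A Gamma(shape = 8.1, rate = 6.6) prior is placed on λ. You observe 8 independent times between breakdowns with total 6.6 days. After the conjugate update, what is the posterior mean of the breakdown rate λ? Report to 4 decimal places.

With a Gamma(shape α, rate β) prior on the exponential rate λ, the posterior after n observations with total T = Σxᵢ is Gamma(α+n, β+T).
Posterior: Gamma(8.1+8, 6.6+6.6) = Gamma(16.1, 13.2).
Posterior mean of λ = α/β = 16.1/13.2 = 1.2197.

1.2197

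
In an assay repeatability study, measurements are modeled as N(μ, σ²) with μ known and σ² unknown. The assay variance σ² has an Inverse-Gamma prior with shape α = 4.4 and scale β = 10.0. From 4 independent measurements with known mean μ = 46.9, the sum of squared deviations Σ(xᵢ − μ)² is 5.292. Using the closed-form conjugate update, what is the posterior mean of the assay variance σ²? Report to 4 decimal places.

2.3419

With known mean μ and an Inverse-Gamma(α, β) prior on σ², the Normal likelihood is conjugate: posterior is Inv-Gamma(α + n/2, β + Σ(xᵢ−μ)²/2).
Posterior: Inv-Gamma(4.4 + 4/2, 10.0 + 5.292/2) = Inv-Gamma(6.40, 12.6460).
E[σ²|data] = β/(α−1) = 12.6460/5.40 = 2.3419.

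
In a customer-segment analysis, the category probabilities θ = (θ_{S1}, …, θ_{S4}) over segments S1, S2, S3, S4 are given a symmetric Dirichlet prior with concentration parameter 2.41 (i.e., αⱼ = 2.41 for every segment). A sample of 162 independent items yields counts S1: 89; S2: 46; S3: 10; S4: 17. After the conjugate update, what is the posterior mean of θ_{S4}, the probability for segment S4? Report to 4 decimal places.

The Dirichlet prior is conjugate to the Multinomial likelihood: each posterior αⱼ = prior αⱼ + observed count nⱼ.
Posterior concentration: (91.41, 48.41, 12.41, 19.41), total = 171.64.
E[θ_{S4}|data] = α_{S4}/Σα = 19.41/171.64 = 0.1131.

0.1131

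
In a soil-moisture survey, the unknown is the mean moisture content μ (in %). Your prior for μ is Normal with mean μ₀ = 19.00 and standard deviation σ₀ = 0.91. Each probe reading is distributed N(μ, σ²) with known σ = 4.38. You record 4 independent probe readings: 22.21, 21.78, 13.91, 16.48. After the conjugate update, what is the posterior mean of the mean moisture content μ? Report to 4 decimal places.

For Normal data with known variance σ², a Normal(μ₀, σ₀²) prior on μ is conjugate. Posterior precision = 1/σ₀² + n/σ²; posterior mean is the precision-weighted average of μ₀ and x̄.
Σxᵢ = 22.21 + 21.78 + 13.91 + 16.48 = 74.38, so n·x̄ = 74.38.
σ₀² = 0.91² = 0.8281, σ² = 4.38² = 19.1844; σ² + n·σ₀² = 19.1844 + 4·0.8281 = 22.4968.
Posterior mean = (μ₀/σ₀² + n·x̄/σ²)/(1/σ₀² + n/σ²) = (σ²·μ₀ + σ₀²·n·x̄)/(σ² + n·σ₀²) = (19.1844·19.00 + 0.8281·74.38)/22.4968 = 426.097678/22.4968 = 18.9404.

18.9404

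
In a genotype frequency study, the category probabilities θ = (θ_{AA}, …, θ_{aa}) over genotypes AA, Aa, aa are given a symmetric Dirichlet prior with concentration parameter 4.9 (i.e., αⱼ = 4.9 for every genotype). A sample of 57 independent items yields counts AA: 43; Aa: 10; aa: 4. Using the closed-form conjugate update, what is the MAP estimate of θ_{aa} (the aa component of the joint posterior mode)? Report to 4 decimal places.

The Dirichlet prior is conjugate to the Multinomial likelihood: each posterior αⱼ = prior αⱼ + observed count nⱼ.
Posterior concentration: (47.9, 14.9, 8.9), total = 71.7.
Joint mode component: (α_{aa}−1)/(Σα−K) = 7.9/68.7 = 0.1150.

0.1150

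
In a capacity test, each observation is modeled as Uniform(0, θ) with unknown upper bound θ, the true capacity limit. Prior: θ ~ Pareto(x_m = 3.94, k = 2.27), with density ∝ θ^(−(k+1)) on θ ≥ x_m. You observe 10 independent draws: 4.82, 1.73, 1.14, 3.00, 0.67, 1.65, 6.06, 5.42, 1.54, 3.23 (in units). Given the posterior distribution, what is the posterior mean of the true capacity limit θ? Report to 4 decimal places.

6.5977

A Pareto(scale x_m, shape k) prior on the upper bound θ of Uniform(0, θ) is conjugate: posterior is Pareto(max(x_m, max xᵢ), k + n).
Sample maximum = 6.06; prior scale x_m = 3.94 → posterior scale = max = 6.06.
Posterior shape = 2.27 + 10 = 12.27.
E[θ|data] = k·x_m/(k−1) = 12.27·6.06/11.27 = 6.5977.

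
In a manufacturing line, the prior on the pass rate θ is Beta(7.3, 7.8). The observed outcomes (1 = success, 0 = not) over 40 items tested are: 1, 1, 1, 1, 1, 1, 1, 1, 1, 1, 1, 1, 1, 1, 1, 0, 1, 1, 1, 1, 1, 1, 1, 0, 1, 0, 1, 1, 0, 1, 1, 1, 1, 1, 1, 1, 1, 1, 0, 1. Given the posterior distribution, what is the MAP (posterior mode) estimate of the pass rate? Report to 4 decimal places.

0.7778

The Beta prior is conjugate to a Binomial/Bernoulli likelihood; the update adds successes to α and failures to β.
Posterior: Beta(α+k, β+n−k) = Beta(7.3+35, 7.8+5) = Beta(42.3, 12.8).
Mode of Beta(a,b) for a,b>1 is (a−1)/(a+b−2) = 41.3/53.1 = 0.7778.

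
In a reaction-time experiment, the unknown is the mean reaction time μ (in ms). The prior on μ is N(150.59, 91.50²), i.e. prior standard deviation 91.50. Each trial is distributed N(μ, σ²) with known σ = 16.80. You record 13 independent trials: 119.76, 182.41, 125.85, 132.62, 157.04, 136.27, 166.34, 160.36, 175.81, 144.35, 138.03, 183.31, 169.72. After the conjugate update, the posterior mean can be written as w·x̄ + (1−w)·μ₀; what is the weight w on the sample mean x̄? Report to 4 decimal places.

For Normal data with known variance σ², a Normal(μ₀, σ₀²) prior on μ is conjugate. Posterior precision = 1/σ₀² + n/σ²; posterior mean is the precision-weighted average of μ₀ and x̄.
σ₀² = 91.50² = 8372.25, σ² = 16.80² = 282.24. Prior precision 1/σ₀² = 1/8372.25; data precision n/σ² = 13/282.24.
w = (n/σ²)/(1/σ₀² + n/σ²) = n·σ₀²/(σ² + n·σ₀²) = 13·8372.25/(282.24 + 13·8372.25) = 108839.25/109121.49 = 0.9974.

0.9974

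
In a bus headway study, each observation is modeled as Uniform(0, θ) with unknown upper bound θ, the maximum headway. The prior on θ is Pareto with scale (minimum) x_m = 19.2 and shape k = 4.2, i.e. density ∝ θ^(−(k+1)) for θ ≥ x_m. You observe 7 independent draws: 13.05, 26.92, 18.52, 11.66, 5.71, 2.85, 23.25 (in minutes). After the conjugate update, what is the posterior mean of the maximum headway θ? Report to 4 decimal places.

29.5592

A Pareto(scale x_m, shape k) prior on the upper bound θ of Uniform(0, θ) is conjugate: posterior is Pareto(max(x_m, max xᵢ), k + n).
Sample maximum = 26.92; prior scale x_m = 19.2 → posterior scale = max = 26.92.
Posterior shape = 4.2 + 7 = 11.2.
E[θ|data] = k·x_m/(k−1) = 11.2·26.92/10.2 = 29.5592.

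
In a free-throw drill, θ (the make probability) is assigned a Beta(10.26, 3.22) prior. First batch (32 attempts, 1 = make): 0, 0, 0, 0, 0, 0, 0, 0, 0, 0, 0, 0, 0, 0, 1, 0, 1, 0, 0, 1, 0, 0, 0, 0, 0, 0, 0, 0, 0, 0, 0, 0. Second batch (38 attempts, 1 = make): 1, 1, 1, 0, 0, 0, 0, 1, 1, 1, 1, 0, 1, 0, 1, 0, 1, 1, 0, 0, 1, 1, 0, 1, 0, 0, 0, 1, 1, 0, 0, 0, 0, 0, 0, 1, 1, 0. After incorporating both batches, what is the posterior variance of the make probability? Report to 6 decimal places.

The Beta prior is conjugate to a Binomial/Bernoulli likelihood; the update adds successes to α and failures to β.
After batch 1: Beta(10.26+3, 3.22+29) = Beta(13.26, 32.22).
After batch 2: Beta(13.26+18, 32.22+20) = Beta(31.26, 52.22).
Var = αβ/((α+β)²(α+β+1)) = 31.26·52.22/(83.48²·84.48) = 0.002773.

0.002773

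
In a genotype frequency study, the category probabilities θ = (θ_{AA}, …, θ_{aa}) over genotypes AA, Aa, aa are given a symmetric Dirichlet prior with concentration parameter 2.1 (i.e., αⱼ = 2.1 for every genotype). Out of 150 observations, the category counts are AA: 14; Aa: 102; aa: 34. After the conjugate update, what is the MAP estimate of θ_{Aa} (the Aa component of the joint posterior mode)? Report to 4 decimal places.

0.6725

The Dirichlet prior is conjugate to the Multinomial likelihood: each posterior αⱼ = prior αⱼ + observed count nⱼ.
Posterior concentration: (16.1, 104.1, 36.1), total = 156.3.
Joint mode component: (α_{Aa}−1)/(Σα−K) = 103.1/153.3 = 0.6725.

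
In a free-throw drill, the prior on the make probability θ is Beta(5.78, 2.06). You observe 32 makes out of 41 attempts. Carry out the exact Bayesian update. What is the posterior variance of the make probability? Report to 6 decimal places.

0.003515

The Beta prior is conjugate to a Binomial/Bernoulli likelihood; the update adds successes to α and failures to β.
Posterior: Beta(α+k, β+n−k) = Beta(5.78+32, 2.06+9) = Beta(37.78, 11.06).
Var = αβ/((α+β)²(α+β+1)) = 37.78·11.06/(48.84²·49.84) = 0.003515.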